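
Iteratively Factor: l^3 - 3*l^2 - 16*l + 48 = (l - 3)*(l^2 - 16) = (l - 4)*(l - 3)*(l + 4)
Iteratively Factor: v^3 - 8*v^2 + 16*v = (v - 4)*(v^2 - 4*v) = v*(v - 4)*(v - 4)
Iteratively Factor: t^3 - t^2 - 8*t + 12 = (t + 3)*(t^2 - 4*t + 4) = (t - 2)*(t + 3)*(t - 2)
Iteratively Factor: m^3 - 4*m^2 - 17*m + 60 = (m + 4)*(m^2 - 8*m + 15) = (m - 5)*(m + 4)*(m - 3)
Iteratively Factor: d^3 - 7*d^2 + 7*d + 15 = (d - 3)*(d^2 - 4*d - 5) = (d - 3)*(d + 1)*(d - 5)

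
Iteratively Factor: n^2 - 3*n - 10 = (n + 2)*(n - 5)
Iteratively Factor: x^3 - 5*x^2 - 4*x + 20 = (x - 5)*(x^2 - 4) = (x - 5)*(x - 2)*(x + 2)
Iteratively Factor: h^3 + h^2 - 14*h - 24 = (h + 3)*(h^2 - 2*h - 8) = (h + 2)*(h + 3)*(h - 4)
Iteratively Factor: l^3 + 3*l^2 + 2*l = (l)*(l^2 + 3*l + 2) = l*(l + 1)*(l + 2)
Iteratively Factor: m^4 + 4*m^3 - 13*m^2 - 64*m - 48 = (m + 4)*(m^3 - 13*m - 12) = (m + 3)*(m + 4)*(m^2 - 3*m - 4) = (m + 1)*(m + 3)*(m + 4)*(m - 4)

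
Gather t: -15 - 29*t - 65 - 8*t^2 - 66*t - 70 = -8*t^2 - 95*t - 150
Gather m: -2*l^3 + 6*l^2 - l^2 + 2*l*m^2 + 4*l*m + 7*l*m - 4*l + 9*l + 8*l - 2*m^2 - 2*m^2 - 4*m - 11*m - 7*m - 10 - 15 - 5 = -2*l^3 + 5*l^2 + 13*l + m^2*(2*l - 4) + m*(11*l - 22) - 30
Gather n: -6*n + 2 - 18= -6*n - 16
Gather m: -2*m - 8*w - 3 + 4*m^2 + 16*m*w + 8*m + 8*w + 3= 4*m^2 + m*(16*w + 6)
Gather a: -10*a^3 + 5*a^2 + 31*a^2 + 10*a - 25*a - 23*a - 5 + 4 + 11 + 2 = -10*a^3 + 36*a^2 - 38*a + 12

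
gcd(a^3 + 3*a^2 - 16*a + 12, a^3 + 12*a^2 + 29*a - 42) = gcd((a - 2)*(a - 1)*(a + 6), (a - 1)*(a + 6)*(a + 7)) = a^2 + 5*a - 6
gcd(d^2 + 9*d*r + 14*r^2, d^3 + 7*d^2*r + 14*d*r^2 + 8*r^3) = d + 2*r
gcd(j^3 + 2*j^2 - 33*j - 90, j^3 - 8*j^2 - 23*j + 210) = j^2 - j - 30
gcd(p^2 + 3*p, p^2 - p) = p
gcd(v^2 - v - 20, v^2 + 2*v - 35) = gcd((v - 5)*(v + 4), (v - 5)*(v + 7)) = v - 5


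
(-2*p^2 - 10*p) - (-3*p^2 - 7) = p^2 - 10*p + 7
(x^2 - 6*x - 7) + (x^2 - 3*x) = 2*x^2 - 9*x - 7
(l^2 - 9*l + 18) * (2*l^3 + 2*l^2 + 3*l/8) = 2*l^5 - 16*l^4 + 147*l^3/8 + 261*l^2/8 + 27*l/4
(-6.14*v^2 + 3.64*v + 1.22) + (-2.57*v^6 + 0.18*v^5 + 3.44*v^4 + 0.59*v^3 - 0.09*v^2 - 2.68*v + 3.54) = -2.57*v^6 + 0.18*v^5 + 3.44*v^4 + 0.59*v^3 - 6.23*v^2 + 0.96*v + 4.76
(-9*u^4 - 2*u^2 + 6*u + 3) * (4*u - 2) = -36*u^5 + 18*u^4 - 8*u^3 + 28*u^2 - 6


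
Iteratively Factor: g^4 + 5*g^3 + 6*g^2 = (g)*(g^3 + 5*g^2 + 6*g) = g^2*(g^2 + 5*g + 6) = g^2*(g + 2)*(g + 3)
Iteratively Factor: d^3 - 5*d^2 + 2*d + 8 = (d + 1)*(d^2 - 6*d + 8) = (d - 4)*(d + 1)*(d - 2)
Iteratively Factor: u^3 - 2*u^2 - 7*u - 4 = (u + 1)*(u^2 - 3*u - 4) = (u + 1)^2*(u - 4)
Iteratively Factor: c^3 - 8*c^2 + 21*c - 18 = (c - 2)*(c^2 - 6*c + 9) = (c - 3)*(c - 2)*(c - 3)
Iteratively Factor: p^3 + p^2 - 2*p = (p)*(p^2 + p - 2) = p*(p - 1)*(p + 2)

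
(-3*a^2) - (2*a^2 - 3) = 3 - 5*a^2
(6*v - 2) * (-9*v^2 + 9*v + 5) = -54*v^3 + 72*v^2 + 12*v - 10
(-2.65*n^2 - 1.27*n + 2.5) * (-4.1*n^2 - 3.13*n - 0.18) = 10.865*n^4 + 13.5015*n^3 - 5.7979*n^2 - 7.5964*n - 0.45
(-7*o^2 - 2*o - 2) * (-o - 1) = 7*o^3 + 9*o^2 + 4*o + 2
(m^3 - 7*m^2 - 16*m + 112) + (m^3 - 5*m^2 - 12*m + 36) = 2*m^3 - 12*m^2 - 28*m + 148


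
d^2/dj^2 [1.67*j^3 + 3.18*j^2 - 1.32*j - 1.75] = 10.02*j + 6.36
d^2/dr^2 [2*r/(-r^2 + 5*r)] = -4/(r^3 - 15*r^2 + 75*r - 125)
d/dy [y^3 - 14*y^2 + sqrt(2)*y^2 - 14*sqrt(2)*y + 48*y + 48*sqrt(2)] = 3*y^2 - 28*y + 2*sqrt(2)*y - 14*sqrt(2) + 48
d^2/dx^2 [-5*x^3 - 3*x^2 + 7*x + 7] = -30*x - 6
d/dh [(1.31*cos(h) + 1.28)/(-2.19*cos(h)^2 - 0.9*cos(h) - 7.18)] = (-2.8689*cos(h)^2 - 5.6064*cos(h) + 8.2538)*sin(h)/(4.7961*cos(h)^4 + 3.942*cos(h)^3 + 32.2584*cos(h)^2 + 12.924*cos(h) + 51.5524)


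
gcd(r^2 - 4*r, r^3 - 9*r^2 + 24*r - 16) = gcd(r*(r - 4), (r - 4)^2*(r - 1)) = r - 4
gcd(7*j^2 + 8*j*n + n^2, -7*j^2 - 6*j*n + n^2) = j + n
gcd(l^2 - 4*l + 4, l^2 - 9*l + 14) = l - 2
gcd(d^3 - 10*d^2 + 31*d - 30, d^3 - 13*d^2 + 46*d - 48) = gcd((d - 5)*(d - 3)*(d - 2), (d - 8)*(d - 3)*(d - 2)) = d^2 - 5*d + 6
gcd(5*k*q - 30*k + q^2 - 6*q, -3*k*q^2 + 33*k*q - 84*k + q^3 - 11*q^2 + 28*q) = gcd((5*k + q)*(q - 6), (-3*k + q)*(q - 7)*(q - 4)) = 1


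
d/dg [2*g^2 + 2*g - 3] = 4*g + 2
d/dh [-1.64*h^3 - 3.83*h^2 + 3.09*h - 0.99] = -4.92*h^2 - 7.66*h + 3.09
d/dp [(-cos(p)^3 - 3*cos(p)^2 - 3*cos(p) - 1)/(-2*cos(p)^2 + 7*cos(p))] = (cos(p) + 1)^2*(-2*sin(p) - 7*sin(p)/cos(p)^2 + 18*tan(p))/(2*cos(p) - 7)^2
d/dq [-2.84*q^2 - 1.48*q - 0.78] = -5.68*q - 1.48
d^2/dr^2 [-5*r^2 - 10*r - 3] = -10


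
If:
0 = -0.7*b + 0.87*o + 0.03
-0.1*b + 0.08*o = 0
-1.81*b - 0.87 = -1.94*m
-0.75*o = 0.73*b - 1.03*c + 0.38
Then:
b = -0.08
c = 0.24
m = 0.38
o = -0.10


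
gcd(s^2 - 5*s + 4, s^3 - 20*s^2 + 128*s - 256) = s - 4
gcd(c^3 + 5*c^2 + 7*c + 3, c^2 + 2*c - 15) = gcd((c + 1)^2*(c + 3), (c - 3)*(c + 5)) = 1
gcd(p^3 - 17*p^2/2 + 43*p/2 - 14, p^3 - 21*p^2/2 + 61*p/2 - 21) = p^2 - 9*p/2 + 7/2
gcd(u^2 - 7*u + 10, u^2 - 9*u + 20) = u - 5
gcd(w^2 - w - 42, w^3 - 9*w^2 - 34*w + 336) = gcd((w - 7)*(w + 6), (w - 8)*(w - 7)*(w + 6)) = w^2 - w - 42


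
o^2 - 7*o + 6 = (o - 6)*(o - 1)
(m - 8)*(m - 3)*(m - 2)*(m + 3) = m^4 - 10*m^3 + 7*m^2 + 90*m - 144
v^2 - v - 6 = (v - 3)*(v + 2)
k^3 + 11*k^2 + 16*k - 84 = (k - 2)*(k + 6)*(k + 7)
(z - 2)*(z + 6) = z^2 + 4*z - 12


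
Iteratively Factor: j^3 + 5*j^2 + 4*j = (j + 1)*(j^2 + 4*j) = j*(j + 1)*(j + 4)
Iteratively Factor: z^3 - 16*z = (z - 4)*(z^2 + 4*z) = z*(z - 4)*(z + 4)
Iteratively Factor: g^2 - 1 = (g + 1)*(g - 1)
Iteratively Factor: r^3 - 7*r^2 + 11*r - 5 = (r - 1)*(r^2 - 6*r + 5) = (r - 1)^2*(r - 5)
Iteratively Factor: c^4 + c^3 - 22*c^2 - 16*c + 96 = (c - 4)*(c^3 + 5*c^2 - 2*c - 24) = (c - 4)*(c + 4)*(c^2 + c - 6) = (c - 4)*(c + 3)*(c + 4)*(c - 2)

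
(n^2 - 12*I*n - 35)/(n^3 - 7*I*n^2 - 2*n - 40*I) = (n - 7*I)/(n^2 - 2*I*n + 8)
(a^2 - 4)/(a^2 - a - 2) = (a + 2)/(a + 1)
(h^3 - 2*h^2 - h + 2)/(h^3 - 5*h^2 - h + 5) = (h - 2)/(h - 5)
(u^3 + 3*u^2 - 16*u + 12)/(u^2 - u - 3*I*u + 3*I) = (u^2 + 4*u - 12)/(u - 3*I)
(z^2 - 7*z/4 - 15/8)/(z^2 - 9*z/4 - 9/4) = (z - 5/2)/(z - 3)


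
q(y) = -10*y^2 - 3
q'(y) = -20*y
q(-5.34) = -288.16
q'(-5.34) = 106.80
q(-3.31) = -112.56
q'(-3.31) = 66.20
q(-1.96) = -41.42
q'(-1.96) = 39.20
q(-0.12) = -3.14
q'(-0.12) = 2.40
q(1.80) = -35.40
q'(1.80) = -36.00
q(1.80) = -35.40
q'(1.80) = -36.00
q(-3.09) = -98.48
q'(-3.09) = 61.80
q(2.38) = -59.64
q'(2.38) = -47.60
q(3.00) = -93.00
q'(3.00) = -60.00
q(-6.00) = -363.00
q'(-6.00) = 120.00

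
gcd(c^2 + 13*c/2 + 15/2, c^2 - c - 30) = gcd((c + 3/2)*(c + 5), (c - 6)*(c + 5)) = c + 5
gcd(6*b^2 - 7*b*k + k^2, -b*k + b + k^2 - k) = b - k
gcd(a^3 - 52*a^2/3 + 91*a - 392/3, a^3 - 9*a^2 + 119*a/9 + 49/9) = a^2 - 28*a/3 + 49/3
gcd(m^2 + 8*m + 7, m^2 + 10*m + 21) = m + 7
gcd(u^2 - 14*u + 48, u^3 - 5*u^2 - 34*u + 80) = u - 8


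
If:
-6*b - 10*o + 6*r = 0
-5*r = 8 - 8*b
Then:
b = 5*r/8 + 1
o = 9*r/40 - 3/5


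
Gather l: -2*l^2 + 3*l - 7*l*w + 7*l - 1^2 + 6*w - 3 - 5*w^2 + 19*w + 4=-2*l^2 + l*(10 - 7*w) - 5*w^2 + 25*w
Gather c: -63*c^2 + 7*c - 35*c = -63*c^2 - 28*c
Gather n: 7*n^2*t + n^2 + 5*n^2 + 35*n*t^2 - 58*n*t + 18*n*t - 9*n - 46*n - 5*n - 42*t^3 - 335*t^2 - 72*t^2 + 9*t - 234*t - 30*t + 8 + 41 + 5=n^2*(7*t + 6) + n*(35*t^2 - 40*t - 60) - 42*t^3 - 407*t^2 - 255*t + 54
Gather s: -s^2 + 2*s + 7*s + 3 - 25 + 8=-s^2 + 9*s - 14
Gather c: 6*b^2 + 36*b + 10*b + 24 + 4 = 6*b^2 + 46*b + 28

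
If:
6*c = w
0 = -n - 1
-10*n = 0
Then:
No Solution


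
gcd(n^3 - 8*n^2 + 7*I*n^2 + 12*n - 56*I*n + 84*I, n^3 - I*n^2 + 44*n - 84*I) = n + 7*I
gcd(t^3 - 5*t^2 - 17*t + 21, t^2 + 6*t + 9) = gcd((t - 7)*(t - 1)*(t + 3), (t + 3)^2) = t + 3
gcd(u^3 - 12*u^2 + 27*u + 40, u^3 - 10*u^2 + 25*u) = u - 5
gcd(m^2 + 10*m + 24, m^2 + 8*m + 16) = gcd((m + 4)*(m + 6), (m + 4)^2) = m + 4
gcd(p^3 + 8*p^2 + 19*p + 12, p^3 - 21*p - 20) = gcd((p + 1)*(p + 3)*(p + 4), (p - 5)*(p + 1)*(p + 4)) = p^2 + 5*p + 4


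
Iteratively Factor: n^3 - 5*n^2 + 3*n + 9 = (n - 3)*(n^2 - 2*n - 3) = (n - 3)^2*(n + 1)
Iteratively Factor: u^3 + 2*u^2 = (u)*(u^2 + 2*u) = u^2*(u + 2)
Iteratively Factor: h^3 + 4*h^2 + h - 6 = (h - 1)*(h^2 + 5*h + 6) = (h - 1)*(h + 2)*(h + 3)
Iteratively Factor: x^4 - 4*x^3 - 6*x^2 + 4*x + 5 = (x + 1)*(x^3 - 5*x^2 - x + 5) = (x + 1)^2*(x^2 - 6*x + 5) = (x - 5)*(x + 1)^2*(x - 1)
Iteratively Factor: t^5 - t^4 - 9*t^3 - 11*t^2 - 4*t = (t)*(t^4 - t^3 - 9*t^2 - 11*t - 4) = t*(t + 1)*(t^3 - 2*t^2 - 7*t - 4) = t*(t - 4)*(t + 1)*(t^2 + 2*t + 1) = t*(t - 4)*(t + 1)^2*(t + 1)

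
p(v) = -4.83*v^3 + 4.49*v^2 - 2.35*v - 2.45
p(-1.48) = 26.52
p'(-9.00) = -1256.86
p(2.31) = -43.46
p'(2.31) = -58.93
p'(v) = -14.49*v^2 + 8.98*v - 2.35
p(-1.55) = 29.97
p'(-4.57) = -346.01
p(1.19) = -7.03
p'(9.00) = -1095.22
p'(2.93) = -100.43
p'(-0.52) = -10.94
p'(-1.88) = -70.45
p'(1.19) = -12.18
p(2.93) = -92.28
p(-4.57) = 563.06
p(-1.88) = 49.93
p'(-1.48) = -47.38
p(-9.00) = 3903.46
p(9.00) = -3180.98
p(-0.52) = 0.67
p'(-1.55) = -51.08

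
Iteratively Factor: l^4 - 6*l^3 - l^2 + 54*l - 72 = (l - 2)*(l^3 - 4*l^2 - 9*l + 36) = (l - 3)*(l - 2)*(l^2 - l - 12) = (l - 3)*(l - 2)*(l + 3)*(l - 4)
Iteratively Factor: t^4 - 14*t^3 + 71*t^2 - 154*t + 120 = (t - 5)*(t^3 - 9*t^2 + 26*t - 24) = (t - 5)*(t - 4)*(t^2 - 5*t + 6) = (t - 5)*(t - 4)*(t - 2)*(t - 3)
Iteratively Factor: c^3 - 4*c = (c)*(c^2 - 4) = c*(c - 2)*(c + 2)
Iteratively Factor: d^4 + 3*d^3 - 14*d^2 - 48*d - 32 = (d + 1)*(d^3 + 2*d^2 - 16*d - 32) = (d + 1)*(d + 2)*(d^2 - 16) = (d - 4)*(d + 1)*(d + 2)*(d + 4)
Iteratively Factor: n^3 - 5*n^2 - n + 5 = (n - 1)*(n^2 - 4*n - 5) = (n - 1)*(n + 1)*(n - 5)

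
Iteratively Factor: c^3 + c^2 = (c)*(c^2 + c) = c*(c + 1)*(c)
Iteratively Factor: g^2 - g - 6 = (g + 2)*(g - 3)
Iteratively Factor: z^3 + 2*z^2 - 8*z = (z + 4)*(z^2 - 2*z) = (z - 2)*(z + 4)*(z)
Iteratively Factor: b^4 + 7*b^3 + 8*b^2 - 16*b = (b)*(b^3 + 7*b^2 + 8*b - 16) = b*(b - 1)*(b^2 + 8*b + 16) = b*(b - 1)*(b + 4)*(b + 4)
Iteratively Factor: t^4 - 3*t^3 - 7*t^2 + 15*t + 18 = (t - 3)*(t^3 - 7*t - 6) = (t - 3)*(t + 1)*(t^2 - t - 6) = (t - 3)^2*(t + 1)*(t + 2)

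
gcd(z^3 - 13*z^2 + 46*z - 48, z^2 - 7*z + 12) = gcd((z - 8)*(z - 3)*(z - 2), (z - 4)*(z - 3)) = z - 3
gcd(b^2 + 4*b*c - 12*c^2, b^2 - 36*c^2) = b + 6*c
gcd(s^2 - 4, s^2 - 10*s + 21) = 1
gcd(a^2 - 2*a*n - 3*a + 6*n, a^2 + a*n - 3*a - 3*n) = a - 3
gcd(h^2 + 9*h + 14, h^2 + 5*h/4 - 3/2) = h + 2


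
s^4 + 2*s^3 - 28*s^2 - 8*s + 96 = (s - 4)*(s - 2)*(s + 2)*(s + 6)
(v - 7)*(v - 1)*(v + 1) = v^3 - 7*v^2 - v + 7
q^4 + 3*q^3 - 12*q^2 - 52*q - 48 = (q - 4)*(q + 2)^2*(q + 3)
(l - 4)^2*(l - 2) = l^3 - 10*l^2 + 32*l - 32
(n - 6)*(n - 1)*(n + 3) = n^3 - 4*n^2 - 15*n + 18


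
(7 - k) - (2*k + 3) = 4 - 3*k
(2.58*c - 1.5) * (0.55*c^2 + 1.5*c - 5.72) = 1.419*c^3 + 3.045*c^2 - 17.0076*c + 8.58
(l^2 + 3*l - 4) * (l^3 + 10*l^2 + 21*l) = l^5 + 13*l^4 + 47*l^3 + 23*l^2 - 84*l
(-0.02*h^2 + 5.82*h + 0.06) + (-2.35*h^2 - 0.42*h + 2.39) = -2.37*h^2 + 5.4*h + 2.45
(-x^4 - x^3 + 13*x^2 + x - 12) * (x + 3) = -x^5 - 4*x^4 + 10*x^3 + 40*x^2 - 9*x - 36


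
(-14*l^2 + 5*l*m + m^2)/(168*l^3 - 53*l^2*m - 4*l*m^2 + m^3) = (-2*l + m)/(24*l^2 - 11*l*m + m^2)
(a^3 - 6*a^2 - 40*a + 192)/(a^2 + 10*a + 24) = (a^2 - 12*a + 32)/(a + 4)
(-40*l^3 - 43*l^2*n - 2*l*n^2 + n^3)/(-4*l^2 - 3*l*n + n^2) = (40*l^2 + 3*l*n - n^2)/(4*l - n)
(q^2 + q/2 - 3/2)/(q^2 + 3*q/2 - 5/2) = (2*q + 3)/(2*q + 5)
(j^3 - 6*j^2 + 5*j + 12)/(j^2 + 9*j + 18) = (j^3 - 6*j^2 + 5*j + 12)/(j^2 + 9*j + 18)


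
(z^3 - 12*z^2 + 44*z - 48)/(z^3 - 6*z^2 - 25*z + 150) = (z^2 - 6*z + 8)/(z^2 - 25)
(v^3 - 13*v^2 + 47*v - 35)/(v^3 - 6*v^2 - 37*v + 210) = (v - 1)/(v + 6)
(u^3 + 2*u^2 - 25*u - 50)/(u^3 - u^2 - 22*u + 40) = (u^2 - 3*u - 10)/(u^2 - 6*u + 8)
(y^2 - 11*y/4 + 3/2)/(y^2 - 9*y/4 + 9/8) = 2*(y - 2)/(2*y - 3)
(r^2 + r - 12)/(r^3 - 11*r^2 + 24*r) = (r + 4)/(r*(r - 8))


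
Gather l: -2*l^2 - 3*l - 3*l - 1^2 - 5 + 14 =-2*l^2 - 6*l + 8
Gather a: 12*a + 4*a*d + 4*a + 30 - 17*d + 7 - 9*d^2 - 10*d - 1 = a*(4*d + 16) - 9*d^2 - 27*d + 36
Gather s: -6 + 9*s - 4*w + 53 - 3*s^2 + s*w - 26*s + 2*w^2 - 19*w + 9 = -3*s^2 + s*(w - 17) + 2*w^2 - 23*w + 56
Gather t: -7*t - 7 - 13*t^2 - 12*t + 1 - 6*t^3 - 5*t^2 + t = -6*t^3 - 18*t^2 - 18*t - 6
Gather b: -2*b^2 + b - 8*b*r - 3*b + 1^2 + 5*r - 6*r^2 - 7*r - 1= -2*b^2 + b*(-8*r - 2) - 6*r^2 - 2*r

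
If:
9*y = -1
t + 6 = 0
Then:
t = -6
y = -1/9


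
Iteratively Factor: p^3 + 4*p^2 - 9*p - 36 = (p - 3)*(p^2 + 7*p + 12) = (p - 3)*(p + 4)*(p + 3)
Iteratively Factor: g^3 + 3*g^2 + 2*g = (g + 1)*(g^2 + 2*g) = g*(g + 1)*(g + 2)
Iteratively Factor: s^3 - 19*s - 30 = (s + 2)*(s^2 - 2*s - 15) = (s + 2)*(s + 3)*(s - 5)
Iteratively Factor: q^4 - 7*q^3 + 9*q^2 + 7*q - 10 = (q - 5)*(q^3 - 2*q^2 - q + 2) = (q - 5)*(q - 1)*(q^2 - q - 2) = (q - 5)*(q - 2)*(q - 1)*(q + 1)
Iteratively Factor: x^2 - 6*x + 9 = (x - 3)*(x - 3)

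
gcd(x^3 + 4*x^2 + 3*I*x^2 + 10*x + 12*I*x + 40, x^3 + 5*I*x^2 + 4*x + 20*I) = x^2 + 3*I*x + 10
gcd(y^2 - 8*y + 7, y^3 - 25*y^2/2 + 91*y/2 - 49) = y - 7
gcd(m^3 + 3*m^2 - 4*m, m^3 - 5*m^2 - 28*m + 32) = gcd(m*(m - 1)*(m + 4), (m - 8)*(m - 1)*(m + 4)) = m^2 + 3*m - 4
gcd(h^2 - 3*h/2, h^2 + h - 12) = 1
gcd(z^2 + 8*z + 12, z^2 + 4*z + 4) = z + 2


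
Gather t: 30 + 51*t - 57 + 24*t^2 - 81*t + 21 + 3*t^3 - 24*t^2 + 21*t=3*t^3 - 9*t - 6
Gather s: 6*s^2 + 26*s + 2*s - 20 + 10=6*s^2 + 28*s - 10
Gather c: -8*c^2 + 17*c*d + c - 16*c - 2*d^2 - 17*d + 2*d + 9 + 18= -8*c^2 + c*(17*d - 15) - 2*d^2 - 15*d + 27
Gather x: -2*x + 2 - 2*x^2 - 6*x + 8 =-2*x^2 - 8*x + 10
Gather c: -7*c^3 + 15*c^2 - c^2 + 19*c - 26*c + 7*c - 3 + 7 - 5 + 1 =-7*c^3 + 14*c^2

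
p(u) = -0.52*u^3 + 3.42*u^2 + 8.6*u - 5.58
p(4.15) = 51.84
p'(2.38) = 16.04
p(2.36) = 26.93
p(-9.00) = 573.12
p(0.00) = -5.58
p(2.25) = 25.16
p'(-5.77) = -82.80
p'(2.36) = 16.05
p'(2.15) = 16.09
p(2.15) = 23.55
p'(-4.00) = -43.72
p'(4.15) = 10.12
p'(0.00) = 8.60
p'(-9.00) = -179.32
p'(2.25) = 16.09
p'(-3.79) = -39.73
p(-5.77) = 158.55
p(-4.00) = 48.02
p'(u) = -1.56*u^2 + 6.84*u + 8.6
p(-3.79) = 39.26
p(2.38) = 27.25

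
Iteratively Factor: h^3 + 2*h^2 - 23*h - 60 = (h + 3)*(h^2 - h - 20) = (h + 3)*(h + 4)*(h - 5)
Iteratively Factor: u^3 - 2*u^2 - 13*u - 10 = (u + 2)*(u^2 - 4*u - 5) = (u - 5)*(u + 2)*(u + 1)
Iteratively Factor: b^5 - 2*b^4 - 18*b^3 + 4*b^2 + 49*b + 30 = (b + 3)*(b^4 - 5*b^3 - 3*b^2 + 13*b + 10) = (b - 2)*(b + 3)*(b^3 - 3*b^2 - 9*b - 5) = (b - 2)*(b + 1)*(b + 3)*(b^2 - 4*b - 5) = (b - 2)*(b + 1)^2*(b + 3)*(b - 5)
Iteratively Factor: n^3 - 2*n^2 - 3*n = (n)*(n^2 - 2*n - 3) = n*(n - 3)*(n + 1)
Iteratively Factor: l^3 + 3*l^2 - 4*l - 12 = (l - 2)*(l^2 + 5*l + 6) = (l - 2)*(l + 3)*(l + 2)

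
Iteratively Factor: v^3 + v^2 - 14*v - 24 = (v - 4)*(v^2 + 5*v + 6) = (v - 4)*(v + 3)*(v + 2)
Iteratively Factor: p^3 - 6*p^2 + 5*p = (p - 1)*(p^2 - 5*p) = (p - 5)*(p - 1)*(p)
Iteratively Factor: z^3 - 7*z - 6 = (z - 3)*(z^2 + 3*z + 2) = (z - 3)*(z + 2)*(z + 1)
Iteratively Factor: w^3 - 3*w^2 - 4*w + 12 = (w + 2)*(w^2 - 5*w + 6) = (w - 3)*(w + 2)*(w - 2)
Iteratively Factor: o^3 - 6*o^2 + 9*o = (o - 3)*(o^2 - 3*o) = (o - 3)^2*(o)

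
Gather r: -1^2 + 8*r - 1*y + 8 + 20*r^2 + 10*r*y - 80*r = 20*r^2 + r*(10*y - 72) - y + 7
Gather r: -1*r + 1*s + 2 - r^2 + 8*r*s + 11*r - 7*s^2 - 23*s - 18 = -r^2 + r*(8*s + 10) - 7*s^2 - 22*s - 16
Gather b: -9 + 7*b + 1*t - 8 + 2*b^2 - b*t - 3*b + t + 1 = 2*b^2 + b*(4 - t) + 2*t - 16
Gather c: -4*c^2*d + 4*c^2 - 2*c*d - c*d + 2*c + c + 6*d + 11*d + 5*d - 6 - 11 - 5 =c^2*(4 - 4*d) + c*(3 - 3*d) + 22*d - 22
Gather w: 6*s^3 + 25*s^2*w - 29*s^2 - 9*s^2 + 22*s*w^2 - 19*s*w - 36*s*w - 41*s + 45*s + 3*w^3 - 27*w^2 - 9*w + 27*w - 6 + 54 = 6*s^3 - 38*s^2 + 4*s + 3*w^3 + w^2*(22*s - 27) + w*(25*s^2 - 55*s + 18) + 48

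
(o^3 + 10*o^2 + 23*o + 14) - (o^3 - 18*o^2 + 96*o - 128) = 28*o^2 - 73*o + 142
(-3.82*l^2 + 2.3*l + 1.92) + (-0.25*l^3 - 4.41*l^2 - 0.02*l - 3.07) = -0.25*l^3 - 8.23*l^2 + 2.28*l - 1.15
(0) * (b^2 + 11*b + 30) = 0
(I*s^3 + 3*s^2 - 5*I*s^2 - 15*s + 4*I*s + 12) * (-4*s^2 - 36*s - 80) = -4*I*s^5 - 12*s^4 - 16*I*s^4 - 48*s^3 + 84*I*s^3 + 252*s^2 + 256*I*s^2 + 768*s - 320*I*s - 960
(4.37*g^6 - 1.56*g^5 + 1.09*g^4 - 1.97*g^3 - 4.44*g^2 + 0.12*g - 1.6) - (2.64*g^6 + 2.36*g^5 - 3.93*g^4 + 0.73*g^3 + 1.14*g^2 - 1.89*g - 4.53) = 1.73*g^6 - 3.92*g^5 + 5.02*g^4 - 2.7*g^3 - 5.58*g^2 + 2.01*g + 2.93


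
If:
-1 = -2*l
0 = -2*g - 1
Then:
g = -1/2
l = 1/2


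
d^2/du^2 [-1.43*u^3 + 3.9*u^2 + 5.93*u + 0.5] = 7.8 - 8.58*u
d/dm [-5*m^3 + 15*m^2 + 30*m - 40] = -15*m^2 + 30*m + 30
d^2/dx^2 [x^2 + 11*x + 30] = 2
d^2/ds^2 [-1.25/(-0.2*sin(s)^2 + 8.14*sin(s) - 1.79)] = (-0.2*sin(s)^4 + 6.105*sin(s)^3 - 80.7345*sin(s)^2 - 30.42325*sin(s) + 164.754)/(0.2*sin(s)^2 - 8.14*sin(s) + 1.79)^3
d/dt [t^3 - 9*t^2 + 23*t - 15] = 3*t^2 - 18*t + 23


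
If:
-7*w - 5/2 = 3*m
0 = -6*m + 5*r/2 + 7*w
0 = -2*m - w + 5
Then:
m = 75/22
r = 146/11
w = -20/11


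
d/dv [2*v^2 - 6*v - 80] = 4*v - 6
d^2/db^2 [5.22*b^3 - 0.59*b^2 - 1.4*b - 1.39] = 31.32*b - 1.18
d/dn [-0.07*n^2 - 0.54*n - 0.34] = -0.14*n - 0.54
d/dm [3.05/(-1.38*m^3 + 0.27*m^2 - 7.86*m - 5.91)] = (12.627*m^2 - 1.647*m + 23.973)/(1.38*m^3 - 0.27*m^2 + 7.86*m + 5.91)^2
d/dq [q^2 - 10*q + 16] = 2*q - 10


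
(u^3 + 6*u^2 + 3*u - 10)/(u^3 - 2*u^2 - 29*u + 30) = (u + 2)/(u - 6)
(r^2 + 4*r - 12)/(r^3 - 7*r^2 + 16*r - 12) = (r + 6)/(r^2 - 5*r + 6)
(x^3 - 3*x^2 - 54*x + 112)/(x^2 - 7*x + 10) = (x^2 - x - 56)/(x - 5)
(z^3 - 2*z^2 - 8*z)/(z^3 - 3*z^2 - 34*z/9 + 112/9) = 9*z*(z - 4)/(9*z^2 - 45*z + 56)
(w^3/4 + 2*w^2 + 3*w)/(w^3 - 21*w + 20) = w*(w^2 + 8*w + 12)/(4*(w^3 - 21*w + 20))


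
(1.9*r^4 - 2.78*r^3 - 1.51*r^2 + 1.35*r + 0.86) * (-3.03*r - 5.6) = -5.757*r^5 - 2.2166*r^4 + 20.1433*r^3 + 4.3655*r^2 - 10.1658*r - 4.816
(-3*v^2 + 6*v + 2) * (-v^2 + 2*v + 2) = 3*v^4 - 12*v^3 + 4*v^2 + 16*v + 4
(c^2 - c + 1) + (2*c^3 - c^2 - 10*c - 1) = 2*c^3 - 11*c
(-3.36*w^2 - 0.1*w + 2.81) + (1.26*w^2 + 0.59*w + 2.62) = -2.1*w^2 + 0.49*w + 5.43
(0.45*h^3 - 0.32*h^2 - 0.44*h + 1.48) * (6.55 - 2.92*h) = -1.314*h^4 + 3.8819*h^3 - 0.8112*h^2 - 7.2036*h + 9.694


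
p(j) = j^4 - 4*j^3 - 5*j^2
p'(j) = 4*j^3 - 12*j^2 - 10*j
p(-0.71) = -0.83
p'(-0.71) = -0.38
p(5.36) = 65.78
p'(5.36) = 217.61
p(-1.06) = 0.41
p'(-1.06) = -7.65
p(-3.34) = 217.71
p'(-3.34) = -249.51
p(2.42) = -51.67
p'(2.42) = -37.79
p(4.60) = -47.40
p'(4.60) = 89.42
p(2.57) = -57.30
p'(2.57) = -37.06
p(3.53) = -82.98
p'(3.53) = -8.88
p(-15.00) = 63000.00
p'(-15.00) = -16050.00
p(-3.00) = 144.00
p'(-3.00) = -186.00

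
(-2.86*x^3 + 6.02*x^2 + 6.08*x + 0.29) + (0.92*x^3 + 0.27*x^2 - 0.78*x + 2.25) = -1.94*x^3 + 6.29*x^2 + 5.3*x + 2.54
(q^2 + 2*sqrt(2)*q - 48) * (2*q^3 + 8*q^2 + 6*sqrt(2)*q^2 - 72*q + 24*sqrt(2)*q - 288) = 2*q^5 + 8*q^4 + 10*sqrt(2)*q^4 - 144*q^3 + 40*sqrt(2)*q^3 - 432*sqrt(2)*q^2 - 576*q^2 - 1728*sqrt(2)*q + 3456*q + 13824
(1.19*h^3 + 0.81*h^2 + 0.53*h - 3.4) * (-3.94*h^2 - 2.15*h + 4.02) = -4.6886*h^5 - 5.7499*h^4 + 0.954099999999999*h^3 + 15.5127*h^2 + 9.4406*h - 13.668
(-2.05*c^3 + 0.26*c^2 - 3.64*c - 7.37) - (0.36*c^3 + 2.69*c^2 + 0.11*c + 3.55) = -2.41*c^3 - 2.43*c^2 - 3.75*c - 10.92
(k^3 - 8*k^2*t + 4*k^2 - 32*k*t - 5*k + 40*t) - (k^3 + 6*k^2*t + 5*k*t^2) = -14*k^2*t + 4*k^2 - 5*k*t^2 - 32*k*t - 5*k + 40*t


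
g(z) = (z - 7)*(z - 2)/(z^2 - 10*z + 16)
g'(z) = (10 - 2*z)*(z - 7)*(z - 2)/(z^2 - 10*z + 16)^2 + (z - 7)/(z^2 - 10*z + 16) + (z - 2)/(z^2 - 10*z + 16) = -1/(z^2 - 16*z + 64)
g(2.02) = 0.83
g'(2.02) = -0.03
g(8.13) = 8.69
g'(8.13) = -59.17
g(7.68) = -2.12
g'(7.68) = -9.77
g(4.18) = 0.74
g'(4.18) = -0.07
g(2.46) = 0.82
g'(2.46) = -0.03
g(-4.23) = 0.92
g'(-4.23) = -0.01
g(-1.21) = 0.89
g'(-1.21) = -0.01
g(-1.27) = 0.89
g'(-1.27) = -0.01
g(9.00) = 2.00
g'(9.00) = -1.00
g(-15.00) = 0.96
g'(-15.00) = 0.00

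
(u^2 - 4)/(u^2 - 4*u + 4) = (u + 2)/(u - 2)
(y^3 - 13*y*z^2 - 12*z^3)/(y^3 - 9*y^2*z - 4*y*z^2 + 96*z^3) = (y + z)/(y - 8*z)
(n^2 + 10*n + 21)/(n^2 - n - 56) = (n + 3)/(n - 8)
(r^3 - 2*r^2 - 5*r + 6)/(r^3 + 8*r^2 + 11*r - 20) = (r^2 - r - 6)/(r^2 + 9*r + 20)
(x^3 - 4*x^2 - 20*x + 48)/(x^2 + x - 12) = (x^2 - 8*x + 12)/(x - 3)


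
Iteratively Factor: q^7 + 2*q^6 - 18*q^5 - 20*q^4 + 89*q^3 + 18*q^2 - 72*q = (q - 2)*(q^6 + 4*q^5 - 10*q^4 - 40*q^3 + 9*q^2 + 36*q) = (q - 3)*(q - 2)*(q^5 + 7*q^4 + 11*q^3 - 7*q^2 - 12*q) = (q - 3)*(q - 2)*(q + 3)*(q^4 + 4*q^3 - q^2 - 4*q) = q*(q - 3)*(q - 2)*(q + 3)*(q^3 + 4*q^2 - q - 4) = q*(q - 3)*(q - 2)*(q + 3)*(q + 4)*(q^2 - 1) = q*(q - 3)*(q - 2)*(q - 1)*(q + 3)*(q + 4)*(q + 1)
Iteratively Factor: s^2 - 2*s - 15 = (s + 3)*(s - 5)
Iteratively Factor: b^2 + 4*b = (b + 4)*(b)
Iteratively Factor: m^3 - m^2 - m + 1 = (m - 1)*(m^2 - 1) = (m - 1)*(m + 1)*(m - 1)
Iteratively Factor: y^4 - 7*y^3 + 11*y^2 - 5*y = (y)*(y^3 - 7*y^2 + 11*y - 5) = y*(y - 1)*(y^2 - 6*y + 5) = y*(y - 1)^2*(y - 5)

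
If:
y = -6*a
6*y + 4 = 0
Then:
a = 1/9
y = -2/3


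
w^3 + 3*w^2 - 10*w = w*(w - 2)*(w + 5)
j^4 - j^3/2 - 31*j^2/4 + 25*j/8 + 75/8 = (j - 5/2)*(j - 3/2)*(j + 1)*(j + 5/2)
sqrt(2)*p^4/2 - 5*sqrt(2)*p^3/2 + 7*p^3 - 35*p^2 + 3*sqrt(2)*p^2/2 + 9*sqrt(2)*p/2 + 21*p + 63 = (p - 3)^2*(p + 7*sqrt(2))*(sqrt(2)*p/2 + sqrt(2)/2)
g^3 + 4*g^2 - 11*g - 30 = (g - 3)*(g + 2)*(g + 5)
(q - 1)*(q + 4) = q^2 + 3*q - 4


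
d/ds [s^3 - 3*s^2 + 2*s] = 3*s^2 - 6*s + 2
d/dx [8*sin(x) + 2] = 8*cos(x)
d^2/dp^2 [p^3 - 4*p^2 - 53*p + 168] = 6*p - 8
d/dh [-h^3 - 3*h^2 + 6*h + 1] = -3*h^2 - 6*h + 6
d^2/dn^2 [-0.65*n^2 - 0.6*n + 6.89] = -1.30000000000000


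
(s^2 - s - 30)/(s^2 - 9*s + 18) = (s + 5)/(s - 3)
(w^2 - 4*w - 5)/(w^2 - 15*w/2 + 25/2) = 2*(w + 1)/(2*w - 5)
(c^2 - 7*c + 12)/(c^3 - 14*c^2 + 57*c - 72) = (c - 4)/(c^2 - 11*c + 24)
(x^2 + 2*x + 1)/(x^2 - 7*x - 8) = (x + 1)/(x - 8)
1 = 1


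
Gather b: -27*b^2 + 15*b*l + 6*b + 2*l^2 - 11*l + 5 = -27*b^2 + b*(15*l + 6) + 2*l^2 - 11*l + 5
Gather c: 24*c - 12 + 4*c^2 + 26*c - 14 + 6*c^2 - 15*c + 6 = 10*c^2 + 35*c - 20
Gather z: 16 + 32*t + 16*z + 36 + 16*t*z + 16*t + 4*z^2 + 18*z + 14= 48*t + 4*z^2 + z*(16*t + 34) + 66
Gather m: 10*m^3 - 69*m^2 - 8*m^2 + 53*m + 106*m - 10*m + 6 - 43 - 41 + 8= 10*m^3 - 77*m^2 + 149*m - 70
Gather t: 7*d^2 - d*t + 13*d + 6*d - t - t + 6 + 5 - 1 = 7*d^2 + 19*d + t*(-d - 2) + 10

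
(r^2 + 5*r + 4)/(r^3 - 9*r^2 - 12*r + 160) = (r + 1)/(r^2 - 13*r + 40)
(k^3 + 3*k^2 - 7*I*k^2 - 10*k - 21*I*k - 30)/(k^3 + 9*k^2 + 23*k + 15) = (k^2 - 7*I*k - 10)/(k^2 + 6*k + 5)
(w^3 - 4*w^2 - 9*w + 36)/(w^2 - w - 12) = w - 3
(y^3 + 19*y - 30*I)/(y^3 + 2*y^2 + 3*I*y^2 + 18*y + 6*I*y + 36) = (y^2 + 3*I*y + 10)/(y^2 + y*(2 + 6*I) + 12*I)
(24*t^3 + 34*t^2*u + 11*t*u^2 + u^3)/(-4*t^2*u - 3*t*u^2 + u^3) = (-24*t^2 - 10*t*u - u^2)/(u*(4*t - u))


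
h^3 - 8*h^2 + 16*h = h*(h - 4)^2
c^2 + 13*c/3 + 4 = (c + 4/3)*(c + 3)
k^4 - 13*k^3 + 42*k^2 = k^2*(k - 7)*(k - 6)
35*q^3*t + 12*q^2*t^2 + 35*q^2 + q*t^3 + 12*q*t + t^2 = (5*q + t)*(7*q + t)*(q*t + 1)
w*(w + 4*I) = w^2 + 4*I*w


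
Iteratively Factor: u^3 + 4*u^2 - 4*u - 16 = (u + 4)*(u^2 - 4) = (u + 2)*(u + 4)*(u - 2)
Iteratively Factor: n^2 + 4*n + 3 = (n + 3)*(n + 1)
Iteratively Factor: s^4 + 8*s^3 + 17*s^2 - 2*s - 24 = (s + 2)*(s^3 + 6*s^2 + 5*s - 12) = (s - 1)*(s + 2)*(s^2 + 7*s + 12) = (s - 1)*(s + 2)*(s + 4)*(s + 3)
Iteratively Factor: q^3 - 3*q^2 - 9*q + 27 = (q - 3)*(q^2 - 9) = (q - 3)^2*(q + 3)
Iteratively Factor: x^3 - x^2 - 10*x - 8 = (x - 4)*(x^2 + 3*x + 2) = (x - 4)*(x + 2)*(x + 1)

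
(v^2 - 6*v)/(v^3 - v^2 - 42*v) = (6 - v)/(-v^2 + v + 42)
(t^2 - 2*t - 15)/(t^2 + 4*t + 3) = (t - 5)/(t + 1)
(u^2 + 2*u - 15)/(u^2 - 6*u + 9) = (u + 5)/(u - 3)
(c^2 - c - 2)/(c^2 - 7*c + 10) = (c + 1)/(c - 5)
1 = 1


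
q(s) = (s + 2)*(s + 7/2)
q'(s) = 2*s + 11/2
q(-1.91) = 0.14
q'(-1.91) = 1.68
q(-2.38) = -0.43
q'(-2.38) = 0.74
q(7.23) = 99.04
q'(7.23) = 19.96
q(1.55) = 17.93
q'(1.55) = 8.60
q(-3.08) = -0.45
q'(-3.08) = -0.66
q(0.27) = 8.56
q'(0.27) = 6.04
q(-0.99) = 2.54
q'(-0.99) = 3.52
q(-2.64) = -0.55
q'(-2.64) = 0.22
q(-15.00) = 149.50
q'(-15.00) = -24.50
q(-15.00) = 149.50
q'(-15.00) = -24.50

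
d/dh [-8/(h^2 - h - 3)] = 8*(2*h - 1)/(-h^2 + h + 3)^2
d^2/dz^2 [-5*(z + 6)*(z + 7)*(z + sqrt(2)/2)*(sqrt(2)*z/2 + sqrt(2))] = -30*sqrt(2)*z^2 - 225*sqrt(2)*z - 15*z - 340*sqrt(2) - 75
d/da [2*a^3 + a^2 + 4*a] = 6*a^2 + 2*a + 4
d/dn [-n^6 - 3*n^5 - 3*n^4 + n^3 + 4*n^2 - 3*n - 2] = -6*n^5 - 15*n^4 - 12*n^3 + 3*n^2 + 8*n - 3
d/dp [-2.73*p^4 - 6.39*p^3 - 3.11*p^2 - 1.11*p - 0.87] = -10.92*p^3 - 19.17*p^2 - 6.22*p - 1.11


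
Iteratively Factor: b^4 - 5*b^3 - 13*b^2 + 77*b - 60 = (b - 1)*(b^3 - 4*b^2 - 17*b + 60) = (b - 3)*(b - 1)*(b^2 - b - 20) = (b - 5)*(b - 3)*(b - 1)*(b + 4)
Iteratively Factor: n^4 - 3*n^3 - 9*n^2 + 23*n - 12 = (n - 1)*(n^3 - 2*n^2 - 11*n + 12) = (n - 1)*(n + 3)*(n^2 - 5*n + 4) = (n - 4)*(n - 1)*(n + 3)*(n - 1)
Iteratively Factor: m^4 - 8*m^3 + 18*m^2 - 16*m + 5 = (m - 1)*(m^3 - 7*m^2 + 11*m - 5) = (m - 5)*(m - 1)*(m^2 - 2*m + 1) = (m - 5)*(m - 1)^2*(m - 1)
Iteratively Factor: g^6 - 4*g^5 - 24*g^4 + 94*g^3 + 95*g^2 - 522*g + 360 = (g - 3)*(g^5 - g^4 - 27*g^3 + 13*g^2 + 134*g - 120) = (g - 3)*(g - 1)*(g^4 - 27*g^2 - 14*g + 120) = (g - 3)*(g - 2)*(g - 1)*(g^3 + 2*g^2 - 23*g - 60) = (g - 3)*(g - 2)*(g - 1)*(g + 3)*(g^2 - g - 20) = (g - 3)*(g - 2)*(g - 1)*(g + 3)*(g + 4)*(g - 5)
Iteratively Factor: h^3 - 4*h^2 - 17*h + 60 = (h + 4)*(h^2 - 8*h + 15) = (h - 5)*(h + 4)*(h - 3)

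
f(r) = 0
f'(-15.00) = 0.00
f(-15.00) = 0.00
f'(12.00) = 0.00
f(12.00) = 0.00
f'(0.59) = 0.00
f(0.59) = 0.00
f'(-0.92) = 0.00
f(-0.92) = 0.00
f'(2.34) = 0.00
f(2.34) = 0.00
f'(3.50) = 0.00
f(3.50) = 0.00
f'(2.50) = 0.00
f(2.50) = 0.00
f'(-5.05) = 0.00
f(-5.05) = 0.00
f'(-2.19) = 0.00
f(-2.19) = 0.00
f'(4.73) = 0.00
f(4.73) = 0.00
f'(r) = 0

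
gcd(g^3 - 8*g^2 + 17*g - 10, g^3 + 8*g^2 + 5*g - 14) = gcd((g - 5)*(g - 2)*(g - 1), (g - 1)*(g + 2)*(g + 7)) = g - 1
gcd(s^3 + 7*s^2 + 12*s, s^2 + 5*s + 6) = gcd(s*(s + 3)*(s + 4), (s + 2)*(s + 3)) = s + 3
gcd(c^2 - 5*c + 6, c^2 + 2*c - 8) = c - 2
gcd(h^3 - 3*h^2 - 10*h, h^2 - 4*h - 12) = h + 2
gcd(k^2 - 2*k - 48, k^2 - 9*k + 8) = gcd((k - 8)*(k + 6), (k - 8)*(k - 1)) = k - 8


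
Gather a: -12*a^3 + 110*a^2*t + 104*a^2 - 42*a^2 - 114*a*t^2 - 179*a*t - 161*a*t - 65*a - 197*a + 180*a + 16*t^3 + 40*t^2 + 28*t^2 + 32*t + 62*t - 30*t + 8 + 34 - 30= -12*a^3 + a^2*(110*t + 62) + a*(-114*t^2 - 340*t - 82) + 16*t^3 + 68*t^2 + 64*t + 12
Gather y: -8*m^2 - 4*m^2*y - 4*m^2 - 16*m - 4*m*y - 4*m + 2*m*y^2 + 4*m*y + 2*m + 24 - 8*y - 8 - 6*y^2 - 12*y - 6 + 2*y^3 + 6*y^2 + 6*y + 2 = -12*m^2 + 2*m*y^2 - 18*m + 2*y^3 + y*(-4*m^2 - 14) + 12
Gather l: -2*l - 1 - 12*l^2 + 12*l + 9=-12*l^2 + 10*l + 8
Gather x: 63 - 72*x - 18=45 - 72*x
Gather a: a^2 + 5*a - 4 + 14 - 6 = a^2 + 5*a + 4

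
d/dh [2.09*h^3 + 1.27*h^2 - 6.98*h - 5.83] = 6.27*h^2 + 2.54*h - 6.98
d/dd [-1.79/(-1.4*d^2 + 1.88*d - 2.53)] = (3.3652 - 5.012*d)/(1.4*d^2 - 1.88*d + 2.53)^2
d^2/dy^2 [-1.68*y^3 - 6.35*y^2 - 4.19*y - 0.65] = -10.08*y - 12.7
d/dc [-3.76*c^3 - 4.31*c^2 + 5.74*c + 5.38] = -11.28*c^2 - 8.62*c + 5.74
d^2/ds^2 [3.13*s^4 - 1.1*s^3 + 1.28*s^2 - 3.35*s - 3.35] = 37.56*s^2 - 6.6*s + 2.56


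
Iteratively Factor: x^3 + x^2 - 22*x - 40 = (x + 2)*(x^2 - x - 20) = (x - 5)*(x + 2)*(x + 4)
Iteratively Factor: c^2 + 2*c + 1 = (c + 1)*(c + 1)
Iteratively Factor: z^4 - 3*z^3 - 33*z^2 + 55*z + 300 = (z - 5)*(z^3 + 2*z^2 - 23*z - 60) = (z - 5)*(z + 4)*(z^2 - 2*z - 15) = (z - 5)^2*(z + 4)*(z + 3)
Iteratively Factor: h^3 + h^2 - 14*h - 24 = (h + 3)*(h^2 - 2*h - 8) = (h - 4)*(h + 3)*(h + 2)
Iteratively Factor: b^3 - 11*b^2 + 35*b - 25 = (b - 5)*(b^2 - 6*b + 5) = (b - 5)^2*(b - 1)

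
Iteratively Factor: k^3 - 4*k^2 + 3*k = (k - 3)*(k^2 - k) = (k - 3)*(k - 1)*(k)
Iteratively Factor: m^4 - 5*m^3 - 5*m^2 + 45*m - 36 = (m - 1)*(m^3 - 4*m^2 - 9*m + 36) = (m - 3)*(m - 1)*(m^2 - m - 12) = (m - 3)*(m - 1)*(m + 3)*(m - 4)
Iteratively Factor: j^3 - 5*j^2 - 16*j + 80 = (j + 4)*(j^2 - 9*j + 20) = (j - 5)*(j + 4)*(j - 4)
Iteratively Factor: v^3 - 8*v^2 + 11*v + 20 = (v - 4)*(v^2 - 4*v - 5) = (v - 4)*(v + 1)*(v - 5)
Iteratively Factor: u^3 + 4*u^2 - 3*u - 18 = (u + 3)*(u^2 + u - 6) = (u + 3)^2*(u - 2)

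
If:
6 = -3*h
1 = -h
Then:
No Solution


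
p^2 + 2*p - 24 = (p - 4)*(p + 6)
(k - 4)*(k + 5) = k^2 + k - 20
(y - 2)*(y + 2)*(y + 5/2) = y^3 + 5*y^2/2 - 4*y - 10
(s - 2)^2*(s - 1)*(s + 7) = s^4 + 2*s^3 - 27*s^2 + 52*s - 28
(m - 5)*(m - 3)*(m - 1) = m^3 - 9*m^2 + 23*m - 15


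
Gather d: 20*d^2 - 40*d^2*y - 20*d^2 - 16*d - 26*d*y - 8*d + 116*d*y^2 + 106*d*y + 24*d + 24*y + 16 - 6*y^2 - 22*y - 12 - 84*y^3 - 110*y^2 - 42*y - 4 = -40*d^2*y + d*(116*y^2 + 80*y) - 84*y^3 - 116*y^2 - 40*y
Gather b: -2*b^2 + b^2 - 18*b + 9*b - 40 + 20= -b^2 - 9*b - 20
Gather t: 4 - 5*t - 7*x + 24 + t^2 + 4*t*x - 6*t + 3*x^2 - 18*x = t^2 + t*(4*x - 11) + 3*x^2 - 25*x + 28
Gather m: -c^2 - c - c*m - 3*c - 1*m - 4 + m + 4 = -c^2 - c*m - 4*c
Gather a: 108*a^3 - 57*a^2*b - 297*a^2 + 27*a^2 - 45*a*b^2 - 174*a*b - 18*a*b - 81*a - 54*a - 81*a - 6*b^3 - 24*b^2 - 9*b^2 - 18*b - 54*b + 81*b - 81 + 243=108*a^3 + a^2*(-57*b - 270) + a*(-45*b^2 - 192*b - 216) - 6*b^3 - 33*b^2 + 9*b + 162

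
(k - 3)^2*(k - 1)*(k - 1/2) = k^4 - 15*k^3/2 + 37*k^2/2 - 33*k/2 + 9/2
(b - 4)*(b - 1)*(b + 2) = b^3 - 3*b^2 - 6*b + 8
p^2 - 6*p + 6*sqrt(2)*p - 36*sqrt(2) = (p - 6)*(p + 6*sqrt(2))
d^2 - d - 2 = (d - 2)*(d + 1)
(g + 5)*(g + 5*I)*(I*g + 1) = I*g^3 - 4*g^2 + 5*I*g^2 - 20*g + 5*I*g + 25*I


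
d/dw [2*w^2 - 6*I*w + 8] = 4*w - 6*I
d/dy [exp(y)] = exp(y)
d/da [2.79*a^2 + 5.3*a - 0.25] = 5.58*a + 5.3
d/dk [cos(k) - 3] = -sin(k)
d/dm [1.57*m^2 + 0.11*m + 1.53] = 3.14*m + 0.11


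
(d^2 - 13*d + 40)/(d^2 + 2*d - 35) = (d - 8)/(d + 7)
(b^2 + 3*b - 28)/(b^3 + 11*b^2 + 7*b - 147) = (b - 4)/(b^2 + 4*b - 21)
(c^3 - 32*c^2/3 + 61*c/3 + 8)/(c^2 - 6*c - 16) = (c^2 - 8*c/3 - 1)/(c + 2)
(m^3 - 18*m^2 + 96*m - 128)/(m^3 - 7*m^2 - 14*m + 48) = (m - 8)/(m + 3)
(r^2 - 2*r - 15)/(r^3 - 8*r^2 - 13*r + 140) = (r + 3)/(r^2 - 3*r - 28)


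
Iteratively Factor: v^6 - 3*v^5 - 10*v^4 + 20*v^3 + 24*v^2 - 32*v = (v - 1)*(v^5 - 2*v^4 - 12*v^3 + 8*v^2 + 32*v) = (v - 4)*(v - 1)*(v^4 + 2*v^3 - 4*v^2 - 8*v) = (v - 4)*(v - 1)*(v + 2)*(v^3 - 4*v) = (v - 4)*(v - 1)*(v + 2)^2*(v^2 - 2*v) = (v - 4)*(v - 2)*(v - 1)*(v + 2)^2*(v)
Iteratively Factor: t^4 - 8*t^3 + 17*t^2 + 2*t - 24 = (t - 2)*(t^3 - 6*t^2 + 5*t + 12) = (t - 2)*(t + 1)*(t^2 - 7*t + 12) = (t - 3)*(t - 2)*(t + 1)*(t - 4)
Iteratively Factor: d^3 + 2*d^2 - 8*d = (d - 2)*(d^2 + 4*d) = (d - 2)*(d + 4)*(d)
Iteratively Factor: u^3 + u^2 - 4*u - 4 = (u + 2)*(u^2 - u - 2) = (u + 1)*(u + 2)*(u - 2)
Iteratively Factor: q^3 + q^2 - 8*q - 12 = (q - 3)*(q^2 + 4*q + 4) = (q - 3)*(q + 2)*(q + 2)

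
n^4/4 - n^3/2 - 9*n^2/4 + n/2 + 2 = (n/2 + 1/2)*(n/2 + 1)*(n - 4)*(n - 1)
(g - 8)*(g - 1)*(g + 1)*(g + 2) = g^4 - 6*g^3 - 17*g^2 + 6*g + 16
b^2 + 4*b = b*(b + 4)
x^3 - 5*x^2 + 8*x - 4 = (x - 2)^2*(x - 1)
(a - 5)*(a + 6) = a^2 + a - 30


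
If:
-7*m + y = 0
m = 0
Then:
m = 0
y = 0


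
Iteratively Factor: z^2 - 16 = (z + 4)*(z - 4)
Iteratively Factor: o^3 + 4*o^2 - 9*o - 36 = (o + 3)*(o^2 + o - 12) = (o - 3)*(o + 3)*(o + 4)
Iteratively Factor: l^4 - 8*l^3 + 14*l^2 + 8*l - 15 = (l - 3)*(l^3 - 5*l^2 - l + 5) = (l - 5)*(l - 3)*(l^2 - 1) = (l - 5)*(l - 3)*(l - 1)*(l + 1)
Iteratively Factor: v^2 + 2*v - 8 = (v - 2)*(v + 4)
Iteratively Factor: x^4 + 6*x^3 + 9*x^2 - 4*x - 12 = (x + 2)*(x^3 + 4*x^2 + x - 6) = (x - 1)*(x + 2)*(x^2 + 5*x + 6) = (x - 1)*(x + 2)^2*(x + 3)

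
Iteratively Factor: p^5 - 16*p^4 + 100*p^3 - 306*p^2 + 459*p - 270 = (p - 3)*(p^4 - 13*p^3 + 61*p^2 - 123*p + 90) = (p - 3)^2*(p^3 - 10*p^2 + 31*p - 30) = (p - 3)^2*(p - 2)*(p^2 - 8*p + 15) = (p - 3)^3*(p - 2)*(p - 5)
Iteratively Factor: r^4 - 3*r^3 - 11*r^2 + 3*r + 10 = (r + 1)*(r^3 - 4*r^2 - 7*r + 10) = (r - 1)*(r + 1)*(r^2 - 3*r - 10) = (r - 5)*(r - 1)*(r + 1)*(r + 2)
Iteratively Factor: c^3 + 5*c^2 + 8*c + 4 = (c + 2)*(c^2 + 3*c + 2) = (c + 1)*(c + 2)*(c + 2)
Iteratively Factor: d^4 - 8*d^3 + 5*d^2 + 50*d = (d + 2)*(d^3 - 10*d^2 + 25*d) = (d - 5)*(d + 2)*(d^2 - 5*d) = d*(d - 5)*(d + 2)*(d - 5)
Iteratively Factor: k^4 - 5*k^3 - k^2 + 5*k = (k - 1)*(k^3 - 4*k^2 - 5*k) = k*(k - 1)*(k^2 - 4*k - 5) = k*(k - 1)*(k + 1)*(k - 5)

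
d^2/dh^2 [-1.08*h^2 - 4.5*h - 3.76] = -2.16000000000000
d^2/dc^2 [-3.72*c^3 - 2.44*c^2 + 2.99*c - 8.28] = -22.32*c - 4.88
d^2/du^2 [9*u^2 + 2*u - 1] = 18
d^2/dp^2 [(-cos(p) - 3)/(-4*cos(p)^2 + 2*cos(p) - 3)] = (36*(1 - cos(2*p))^2*cos(p) + 50*(1 - cos(2*p))^2 + 103*cos(p) - 7*cos(2*p) - 12*cos(3*p) - 8*cos(5*p) - 171)/(2*cos(p) - 2*cos(2*p) - 5)^3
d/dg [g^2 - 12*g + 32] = 2*g - 12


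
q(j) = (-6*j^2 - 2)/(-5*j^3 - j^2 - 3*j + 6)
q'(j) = -12*j/(-5*j^3 - j^2 - 3*j + 6) + (-6*j^2 - 2)*(15*j^2 + 2*j + 3)/(-5*j^3 - j^2 - 3*j + 6)^2 = 2*(-15*j^4 - 6*j^2 - 38*j - 3)/(25*j^6 + 10*j^5 + 31*j^4 - 54*j^3 - 3*j^2 - 36*j + 36)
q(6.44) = 0.18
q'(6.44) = -0.03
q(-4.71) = -0.26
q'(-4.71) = -0.05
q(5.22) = 0.22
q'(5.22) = -0.04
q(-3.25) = -0.37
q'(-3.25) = -0.10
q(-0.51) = -0.45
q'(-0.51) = 0.44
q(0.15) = -0.39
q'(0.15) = -0.58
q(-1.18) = -0.63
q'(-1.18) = 0.03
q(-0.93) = -0.60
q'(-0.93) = 0.22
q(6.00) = 0.19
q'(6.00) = -0.03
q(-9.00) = -0.14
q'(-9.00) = -0.02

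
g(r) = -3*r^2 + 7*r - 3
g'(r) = 7 - 6*r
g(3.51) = -15.39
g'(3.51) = -14.06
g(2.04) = -1.20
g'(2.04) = -5.24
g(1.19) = 1.08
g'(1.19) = -0.14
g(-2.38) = -36.65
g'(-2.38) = 21.28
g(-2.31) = -35.18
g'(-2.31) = 20.86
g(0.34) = -0.97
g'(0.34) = 4.96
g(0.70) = 0.43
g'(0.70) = 2.80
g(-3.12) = -54.04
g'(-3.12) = 25.72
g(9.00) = -183.00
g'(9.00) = -47.00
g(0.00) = -3.00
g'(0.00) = 7.00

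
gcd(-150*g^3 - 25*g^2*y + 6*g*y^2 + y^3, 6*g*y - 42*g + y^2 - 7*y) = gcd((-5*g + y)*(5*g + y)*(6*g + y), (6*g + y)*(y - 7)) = 6*g + y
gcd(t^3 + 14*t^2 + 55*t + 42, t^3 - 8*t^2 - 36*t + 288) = t + 6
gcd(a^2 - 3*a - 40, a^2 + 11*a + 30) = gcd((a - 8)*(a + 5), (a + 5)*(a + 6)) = a + 5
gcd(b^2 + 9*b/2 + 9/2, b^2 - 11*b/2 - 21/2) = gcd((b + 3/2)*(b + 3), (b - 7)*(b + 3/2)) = b + 3/2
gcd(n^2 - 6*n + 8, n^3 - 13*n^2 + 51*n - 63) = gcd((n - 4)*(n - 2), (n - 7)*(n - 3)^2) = 1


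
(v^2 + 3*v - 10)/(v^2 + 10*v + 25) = (v - 2)/(v + 5)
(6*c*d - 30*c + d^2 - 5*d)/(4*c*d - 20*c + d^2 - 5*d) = (6*c + d)/(4*c + d)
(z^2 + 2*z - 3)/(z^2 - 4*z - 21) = (z - 1)/(z - 7)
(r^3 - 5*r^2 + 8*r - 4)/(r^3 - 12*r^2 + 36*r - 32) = (r - 1)/(r - 8)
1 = 1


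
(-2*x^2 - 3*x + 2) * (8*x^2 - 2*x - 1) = -16*x^4 - 20*x^3 + 24*x^2 - x - 2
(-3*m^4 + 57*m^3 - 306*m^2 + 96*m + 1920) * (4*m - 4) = -12*m^5 + 240*m^4 - 1452*m^3 + 1608*m^2 + 7296*m - 7680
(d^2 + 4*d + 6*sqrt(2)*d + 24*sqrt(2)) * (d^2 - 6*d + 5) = d^4 - 2*d^3 + 6*sqrt(2)*d^3 - 19*d^2 - 12*sqrt(2)*d^2 - 114*sqrt(2)*d + 20*d + 120*sqrt(2)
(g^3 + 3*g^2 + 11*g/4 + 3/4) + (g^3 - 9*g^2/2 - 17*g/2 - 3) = 2*g^3 - 3*g^2/2 - 23*g/4 - 9/4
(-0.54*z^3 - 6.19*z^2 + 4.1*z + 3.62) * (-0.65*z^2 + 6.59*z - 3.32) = 0.351*z^5 + 0.4649*z^4 - 41.6643*z^3 + 45.2168*z^2 + 10.2438*z - 12.0184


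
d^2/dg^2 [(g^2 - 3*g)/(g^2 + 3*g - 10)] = 4*(-3*g^3 + 15*g^2 - 45*g + 5)/(g^6 + 9*g^5 - 3*g^4 - 153*g^3 + 30*g^2 + 900*g - 1000)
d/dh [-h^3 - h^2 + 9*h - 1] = -3*h^2 - 2*h + 9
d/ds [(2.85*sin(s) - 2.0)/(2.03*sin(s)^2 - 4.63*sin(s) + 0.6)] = (-5.7855*sin(s)^2 + 8.12*sin(s) - 7.55)*cos(s)/(4.1209*sin(s)^4 - 18.7978*sin(s)^3 + 23.8729*sin(s)^2 - 5.556*sin(s) + 0.36)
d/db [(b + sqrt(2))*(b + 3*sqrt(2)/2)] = 2*b + 5*sqrt(2)/2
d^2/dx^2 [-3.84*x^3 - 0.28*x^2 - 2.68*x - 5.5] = -23.04*x - 0.56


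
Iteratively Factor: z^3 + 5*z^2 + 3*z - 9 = (z + 3)*(z^2 + 2*z - 3) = (z - 1)*(z + 3)*(z + 3)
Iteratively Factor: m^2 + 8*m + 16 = (m + 4)*(m + 4)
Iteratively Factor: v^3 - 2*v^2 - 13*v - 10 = (v + 2)*(v^2 - 4*v - 5) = (v - 5)*(v + 2)*(v + 1)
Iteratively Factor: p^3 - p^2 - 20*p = (p)*(p^2 - p - 20) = p*(p - 5)*(p + 4)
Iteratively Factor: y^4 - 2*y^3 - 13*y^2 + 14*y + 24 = (y - 2)*(y^3 - 13*y - 12) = (y - 2)*(y + 1)*(y^2 - y - 12) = (y - 4)*(y - 2)*(y + 1)*(y + 3)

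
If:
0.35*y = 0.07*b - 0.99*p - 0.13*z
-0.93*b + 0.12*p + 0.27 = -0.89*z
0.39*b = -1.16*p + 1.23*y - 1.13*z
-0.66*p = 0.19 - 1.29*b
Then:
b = 0.17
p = 0.04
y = -0.03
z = -0.13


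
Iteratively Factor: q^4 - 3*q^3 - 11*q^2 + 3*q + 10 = (q + 2)*(q^3 - 5*q^2 - q + 5) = (q - 5)*(q + 2)*(q^2 - 1) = (q - 5)*(q + 1)*(q + 2)*(q - 1)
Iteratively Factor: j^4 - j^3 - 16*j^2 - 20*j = (j + 2)*(j^3 - 3*j^2 - 10*j) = (j - 5)*(j + 2)*(j^2 + 2*j) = j*(j - 5)*(j + 2)*(j + 2)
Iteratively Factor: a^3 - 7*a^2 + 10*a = (a)*(a^2 - 7*a + 10) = a*(a - 2)*(a - 5)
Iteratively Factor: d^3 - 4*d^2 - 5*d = (d - 5)*(d^2 + d) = (d - 5)*(d + 1)*(d)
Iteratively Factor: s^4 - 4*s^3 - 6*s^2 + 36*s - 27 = (s - 1)*(s^3 - 3*s^2 - 9*s + 27) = (s - 3)*(s - 1)*(s^2 - 9) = (s - 3)^2*(s - 1)*(s + 3)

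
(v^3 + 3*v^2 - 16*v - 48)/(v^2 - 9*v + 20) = (v^2 + 7*v + 12)/(v - 5)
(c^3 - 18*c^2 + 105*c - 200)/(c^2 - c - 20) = (c^2 - 13*c + 40)/(c + 4)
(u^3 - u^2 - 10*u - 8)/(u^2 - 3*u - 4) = u + 2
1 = 1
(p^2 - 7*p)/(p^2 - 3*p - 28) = p/(p + 4)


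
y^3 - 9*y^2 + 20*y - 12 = (y - 6)*(y - 2)*(y - 1)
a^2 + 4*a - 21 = (a - 3)*(a + 7)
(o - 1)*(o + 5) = o^2 + 4*o - 5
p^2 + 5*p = p*(p + 5)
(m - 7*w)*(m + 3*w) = m^2 - 4*m*w - 21*w^2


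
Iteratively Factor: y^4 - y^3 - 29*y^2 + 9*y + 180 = (y + 3)*(y^3 - 4*y^2 - 17*y + 60) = (y - 3)*(y + 3)*(y^2 - y - 20) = (y - 3)*(y + 3)*(y + 4)*(y - 5)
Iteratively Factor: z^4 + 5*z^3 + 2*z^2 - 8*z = (z)*(z^3 + 5*z^2 + 2*z - 8) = z*(z + 4)*(z^2 + z - 2) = z*(z - 1)*(z + 4)*(z + 2)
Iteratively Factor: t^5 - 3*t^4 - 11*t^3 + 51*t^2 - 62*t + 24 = (t - 1)*(t^4 - 2*t^3 - 13*t^2 + 38*t - 24) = (t - 1)*(t + 4)*(t^3 - 6*t^2 + 11*t - 6) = (t - 3)*(t - 1)*(t + 4)*(t^2 - 3*t + 2) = (t - 3)*(t - 2)*(t - 1)*(t + 4)*(t - 1)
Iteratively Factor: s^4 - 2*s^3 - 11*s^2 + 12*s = (s - 4)*(s^3 + 2*s^2 - 3*s) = (s - 4)*(s + 3)*(s^2 - s) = (s - 4)*(s - 1)*(s + 3)*(s)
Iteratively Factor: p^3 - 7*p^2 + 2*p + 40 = (p - 4)*(p^2 - 3*p - 10) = (p - 4)*(p + 2)*(p - 5)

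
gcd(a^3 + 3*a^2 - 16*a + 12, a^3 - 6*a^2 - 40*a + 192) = a + 6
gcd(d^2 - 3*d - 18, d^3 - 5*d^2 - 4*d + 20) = 1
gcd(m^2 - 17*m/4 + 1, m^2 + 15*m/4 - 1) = m - 1/4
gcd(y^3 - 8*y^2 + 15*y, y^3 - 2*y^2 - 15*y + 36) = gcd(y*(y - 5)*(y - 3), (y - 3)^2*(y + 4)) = y - 3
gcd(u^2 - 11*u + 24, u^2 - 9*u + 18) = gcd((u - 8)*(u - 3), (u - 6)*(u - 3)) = u - 3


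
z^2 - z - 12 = (z - 4)*(z + 3)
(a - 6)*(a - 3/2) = a^2 - 15*a/2 + 9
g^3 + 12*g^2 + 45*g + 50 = (g + 2)*(g + 5)^2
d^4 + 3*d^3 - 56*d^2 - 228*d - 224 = (d - 8)*(d + 2)^2*(d + 7)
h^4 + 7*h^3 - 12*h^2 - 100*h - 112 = (h - 4)*(h + 2)^2*(h + 7)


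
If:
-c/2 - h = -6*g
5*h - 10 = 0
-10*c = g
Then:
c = -4/121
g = 40/121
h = 2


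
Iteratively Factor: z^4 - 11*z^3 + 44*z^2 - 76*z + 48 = (z - 2)*(z^3 - 9*z^2 + 26*z - 24) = (z - 2)^2*(z^2 - 7*z + 12) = (z - 4)*(z - 2)^2*(z - 3)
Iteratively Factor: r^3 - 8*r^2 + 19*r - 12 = (r - 1)*(r^2 - 7*r + 12) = (r - 3)*(r - 1)*(r - 4)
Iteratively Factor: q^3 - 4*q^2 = (q)*(q^2 - 4*q) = q*(q - 4)*(q)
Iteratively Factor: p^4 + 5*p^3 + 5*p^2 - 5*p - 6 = (p + 3)*(p^3 + 2*p^2 - p - 2) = (p - 1)*(p + 3)*(p^2 + 3*p + 2) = (p - 1)*(p + 1)*(p + 3)*(p + 2)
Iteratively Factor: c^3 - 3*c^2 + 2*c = (c - 1)*(c^2 - 2*c) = (c - 2)*(c - 1)*(c)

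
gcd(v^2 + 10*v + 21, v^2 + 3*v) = v + 3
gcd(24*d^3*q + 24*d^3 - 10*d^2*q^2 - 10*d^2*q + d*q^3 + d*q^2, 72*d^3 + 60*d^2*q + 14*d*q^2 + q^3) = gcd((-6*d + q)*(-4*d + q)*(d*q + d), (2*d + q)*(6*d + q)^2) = 1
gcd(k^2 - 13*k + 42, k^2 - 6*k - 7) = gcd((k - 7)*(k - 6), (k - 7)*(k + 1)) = k - 7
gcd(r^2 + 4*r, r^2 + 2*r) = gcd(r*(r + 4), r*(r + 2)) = r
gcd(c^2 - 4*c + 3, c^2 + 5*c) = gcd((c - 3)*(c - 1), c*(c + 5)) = 1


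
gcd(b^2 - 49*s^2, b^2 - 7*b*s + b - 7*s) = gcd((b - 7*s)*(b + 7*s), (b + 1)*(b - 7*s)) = -b + 7*s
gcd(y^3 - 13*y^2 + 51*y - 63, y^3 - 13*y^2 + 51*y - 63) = y^3 - 13*y^2 + 51*y - 63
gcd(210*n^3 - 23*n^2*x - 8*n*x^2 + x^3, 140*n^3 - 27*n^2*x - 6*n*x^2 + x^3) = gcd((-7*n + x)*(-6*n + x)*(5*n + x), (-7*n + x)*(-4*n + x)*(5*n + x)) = -35*n^2 - 2*n*x + x^2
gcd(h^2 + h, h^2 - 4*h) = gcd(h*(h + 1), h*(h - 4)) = h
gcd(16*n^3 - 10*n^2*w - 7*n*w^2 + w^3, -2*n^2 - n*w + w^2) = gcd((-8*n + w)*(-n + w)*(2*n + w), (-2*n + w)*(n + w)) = 1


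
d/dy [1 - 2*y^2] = -4*y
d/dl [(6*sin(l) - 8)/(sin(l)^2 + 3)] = 2*(-3*sin(l)^2 + 8*sin(l) + 9)*cos(l)/(sin(l)^2 + 3)^2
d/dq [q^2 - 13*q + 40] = 2*q - 13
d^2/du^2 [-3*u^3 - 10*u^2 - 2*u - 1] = -18*u - 20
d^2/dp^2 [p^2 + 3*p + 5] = 2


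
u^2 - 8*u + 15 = (u - 5)*(u - 3)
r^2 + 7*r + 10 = (r + 2)*(r + 5)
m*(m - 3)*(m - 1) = m^3 - 4*m^2 + 3*m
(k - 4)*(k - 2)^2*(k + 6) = k^4 - 2*k^3 - 28*k^2 + 104*k - 96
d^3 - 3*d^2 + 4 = (d - 2)^2*(d + 1)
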